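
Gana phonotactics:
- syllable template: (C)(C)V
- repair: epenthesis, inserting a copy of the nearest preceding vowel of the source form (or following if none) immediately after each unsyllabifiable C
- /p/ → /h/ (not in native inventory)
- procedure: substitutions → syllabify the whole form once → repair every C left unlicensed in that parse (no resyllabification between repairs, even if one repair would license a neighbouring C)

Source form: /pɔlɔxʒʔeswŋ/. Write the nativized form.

hɔlɔxɔʒʔeseweŋe

Substitution: /p/ → /h/, giving /hɔlɔxʒʔeswŋ/.
Under (C)(C)V, the unsyllabifiable consonants are /x/, /s/, /w/, /ŋ/ (no codas are permitted; onsets may contain at most 2 consonants).
Inserting the epenthetic vowel yields /x/ → /xɔ/, /s/ → /se/, /w/ → /we/, /ŋ/ → /ŋe/.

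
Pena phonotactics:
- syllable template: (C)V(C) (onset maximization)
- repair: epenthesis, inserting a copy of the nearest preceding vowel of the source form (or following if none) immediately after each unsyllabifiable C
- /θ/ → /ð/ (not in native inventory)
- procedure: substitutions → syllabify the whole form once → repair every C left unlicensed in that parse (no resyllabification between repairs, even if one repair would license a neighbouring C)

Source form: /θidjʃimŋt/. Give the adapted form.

ðidjiʃimŋiti

Substitution: /θ/ → /ð/, giving /ðidjʃimŋt/.
Under (C)V(C), the unsyllabifiable consonants are /j/, /ŋ/, /t/ (at most one coda consonant is licensed; onsets are limited to one consonant).
Inserting the epenthetic vowel yields /j/ → /ji/, /ŋ/ → /ŋi/, /t/ → /ti/.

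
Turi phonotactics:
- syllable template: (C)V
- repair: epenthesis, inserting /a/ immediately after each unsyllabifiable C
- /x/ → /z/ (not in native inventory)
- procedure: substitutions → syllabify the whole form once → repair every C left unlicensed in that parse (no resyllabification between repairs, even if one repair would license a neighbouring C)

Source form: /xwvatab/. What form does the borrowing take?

Substitution: /x/ → /z/, giving /zwvatab/.
Syllabifying with onset maximization leaves /z/, /w/, /b/ stranded (no codas are permitted; onsets are limited to one consonant).
Each unlicensed consonant becomes the onset of a new syllable: /z/ → /za/, /w/ → /wa/, /b/ → /ba/.

zawavataba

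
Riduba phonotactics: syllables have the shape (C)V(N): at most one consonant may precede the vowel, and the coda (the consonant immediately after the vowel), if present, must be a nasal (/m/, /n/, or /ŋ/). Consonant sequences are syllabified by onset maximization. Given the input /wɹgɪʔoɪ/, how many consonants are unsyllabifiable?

Syllabifying with onset maximization leaves /w/, /ɹ/ stranded (only a nasal (/m/, /n/, or /ŋ/) is licensed in coda position; onsets are limited to one consonant).

2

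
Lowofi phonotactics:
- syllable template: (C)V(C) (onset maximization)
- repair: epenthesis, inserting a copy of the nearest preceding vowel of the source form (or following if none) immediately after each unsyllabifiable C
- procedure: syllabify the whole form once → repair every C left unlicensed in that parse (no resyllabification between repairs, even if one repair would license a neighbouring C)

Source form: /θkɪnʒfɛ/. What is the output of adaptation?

θɪkɪnʒɪfɛ

Under (C)V(C), the unsyllabifiable consonants are /θ/, /ʒ/ (at most one coda consonant is licensed; onsets are limited to one consonant).
Each unlicensed consonant becomes the onset of a new syllable: /θ/ → /θɪ/, /ʒ/ → /ʒɪ/.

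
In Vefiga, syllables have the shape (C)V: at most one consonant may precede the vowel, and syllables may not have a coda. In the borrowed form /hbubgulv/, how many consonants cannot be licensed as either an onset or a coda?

Under (C)V, the unsyllabifiable consonants are /h/, /b/, /l/, /v/ (no codas are permitted; onsets are limited to one consonant).

4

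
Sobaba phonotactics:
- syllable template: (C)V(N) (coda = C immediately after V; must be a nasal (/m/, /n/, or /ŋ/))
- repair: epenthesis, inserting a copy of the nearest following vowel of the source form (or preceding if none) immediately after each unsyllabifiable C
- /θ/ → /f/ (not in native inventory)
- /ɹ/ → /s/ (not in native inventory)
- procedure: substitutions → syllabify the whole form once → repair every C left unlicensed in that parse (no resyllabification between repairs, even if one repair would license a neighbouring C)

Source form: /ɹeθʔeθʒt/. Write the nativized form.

sefeʔefeʒete

Substitution: /ɹ/ → /s/, /θ/ → /f/, giving /sefʔefʒt/.
The consonants /f/, /f/, /ʒ/, /t/ cannot be parsed into a legal (C)V(N) syllable (only a nasal (/m/, /n/, or /ŋ/) is licensed in coda position; onsets are limited to one consonant).
Epenthesis after each stranded consonant: /f/ → /fe/, /f/ → /fe/, /ʒ/ → /ʒe/, /t/ → /te/.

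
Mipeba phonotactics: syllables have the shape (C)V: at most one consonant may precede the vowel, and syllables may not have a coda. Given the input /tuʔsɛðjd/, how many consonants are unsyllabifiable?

The consonants /ʔ/, /ð/, /j/, /d/ cannot be parsed into a legal (C)V syllable (no codas are permitted; onsets are limited to one consonant).

4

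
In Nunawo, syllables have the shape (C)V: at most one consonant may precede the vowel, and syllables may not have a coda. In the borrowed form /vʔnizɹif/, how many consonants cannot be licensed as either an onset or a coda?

Under (C)V, the unsyllabifiable consonants are /v/, /ʔ/, /z/, /f/ (no codas are permitted; onsets are limited to one consonant).

4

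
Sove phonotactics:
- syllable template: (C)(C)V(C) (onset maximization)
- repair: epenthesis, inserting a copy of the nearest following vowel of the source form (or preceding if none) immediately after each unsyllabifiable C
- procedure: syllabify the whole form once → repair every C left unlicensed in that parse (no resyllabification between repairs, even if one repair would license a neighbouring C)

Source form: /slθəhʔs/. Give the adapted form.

səlθəhʔəsə

The consonants /s/, /ʔ/, /s/ cannot be parsed into a legal (C)(C)V(C) syllable (at most one coda consonant is licensed; onsets may contain at most 2 consonants).
Each unlicensed consonant becomes the onset of a new syllable: /s/ → /sə/, /ʔ/ → /ʔə/, /s/ → /sə/.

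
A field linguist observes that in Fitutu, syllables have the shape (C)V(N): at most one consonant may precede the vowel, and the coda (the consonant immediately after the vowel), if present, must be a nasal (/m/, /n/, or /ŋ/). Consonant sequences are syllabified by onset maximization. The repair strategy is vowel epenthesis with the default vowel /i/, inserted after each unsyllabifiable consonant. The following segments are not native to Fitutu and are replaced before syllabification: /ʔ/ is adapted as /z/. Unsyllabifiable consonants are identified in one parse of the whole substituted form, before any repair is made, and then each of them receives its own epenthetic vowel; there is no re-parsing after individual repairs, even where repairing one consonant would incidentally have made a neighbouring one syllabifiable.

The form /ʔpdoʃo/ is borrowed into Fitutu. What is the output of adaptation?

Substitution: /ʔ/ → /z/, giving /zpdoʃo/.
Syllabifying with onset maximization leaves /z/, /p/ stranded (only a nasal (/m/, /n/, or /ŋ/) is licensed in coda position; onsets are limited to one consonant).
Each unlicensed consonant becomes the onset of a new syllable: /z/ → /zi/, /p/ → /pi/.

zipidoʃo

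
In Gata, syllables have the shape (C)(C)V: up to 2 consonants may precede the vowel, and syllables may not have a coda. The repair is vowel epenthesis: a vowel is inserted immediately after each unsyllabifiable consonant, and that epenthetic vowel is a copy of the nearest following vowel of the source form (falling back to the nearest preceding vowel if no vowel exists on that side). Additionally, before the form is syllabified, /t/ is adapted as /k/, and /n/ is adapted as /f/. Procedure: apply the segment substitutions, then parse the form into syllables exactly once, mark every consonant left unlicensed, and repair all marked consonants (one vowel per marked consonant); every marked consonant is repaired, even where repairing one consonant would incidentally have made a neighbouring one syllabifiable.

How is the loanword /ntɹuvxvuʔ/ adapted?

fukɹuvuxvuʔu

Substitution: /n/ → /f/, /t/ → /k/, giving /fkɹuvxvuʔ/.
Syllabifying with onset maximization leaves /f/, /v/, /ʔ/ stranded (no codas are permitted; onsets may contain at most 2 consonants).
Each unlicensed consonant becomes the onset of a new syllable: /f/ → /fu/, /v/ → /vu/, /ʔ/ → /ʔu/.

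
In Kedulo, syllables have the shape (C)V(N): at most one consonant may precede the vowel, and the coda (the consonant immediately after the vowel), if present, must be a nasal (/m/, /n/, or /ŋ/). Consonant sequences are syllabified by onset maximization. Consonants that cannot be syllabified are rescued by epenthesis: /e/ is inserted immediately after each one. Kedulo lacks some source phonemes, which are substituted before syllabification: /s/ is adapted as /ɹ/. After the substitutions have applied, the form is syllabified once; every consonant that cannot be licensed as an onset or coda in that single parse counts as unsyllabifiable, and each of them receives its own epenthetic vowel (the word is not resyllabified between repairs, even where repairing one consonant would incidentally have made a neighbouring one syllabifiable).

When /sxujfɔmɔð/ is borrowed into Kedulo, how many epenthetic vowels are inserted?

After substitution the input is /ɹxujfɔmɔð/.
The unsyllabifiable consonants are /ɹ/, /j/, /ð/; each receives one epenthetic vowel.

3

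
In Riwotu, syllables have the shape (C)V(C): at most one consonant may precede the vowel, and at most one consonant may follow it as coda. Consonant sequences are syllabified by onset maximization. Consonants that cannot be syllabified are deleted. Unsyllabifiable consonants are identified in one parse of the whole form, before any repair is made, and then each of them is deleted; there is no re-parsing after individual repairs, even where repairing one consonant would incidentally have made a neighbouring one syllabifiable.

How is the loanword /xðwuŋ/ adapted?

The consonants /x/, /ð/ cannot be parsed into a legal (C)V(C) syllable (at most one coda consonant is licensed; onsets are limited to one consonant).
Deletion applies to /x/, /ð/.

wuŋ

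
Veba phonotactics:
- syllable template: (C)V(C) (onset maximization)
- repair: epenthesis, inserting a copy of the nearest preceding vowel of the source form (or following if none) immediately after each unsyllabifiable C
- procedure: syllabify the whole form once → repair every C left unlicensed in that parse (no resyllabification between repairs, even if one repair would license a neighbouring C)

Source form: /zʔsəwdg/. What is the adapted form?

zəʔəsəwdəgə

The consonants /z/, /ʔ/, /d/, /g/ cannot be parsed into a legal (C)V(C) syllable (at most one coda consonant is licensed; onsets are limited to one consonant).
Each unlicensed consonant becomes the onset of a new syllable: /z/ → /zə/, /ʔ/ → /ʔə/, /d/ → /də/, /g/ → /gə/.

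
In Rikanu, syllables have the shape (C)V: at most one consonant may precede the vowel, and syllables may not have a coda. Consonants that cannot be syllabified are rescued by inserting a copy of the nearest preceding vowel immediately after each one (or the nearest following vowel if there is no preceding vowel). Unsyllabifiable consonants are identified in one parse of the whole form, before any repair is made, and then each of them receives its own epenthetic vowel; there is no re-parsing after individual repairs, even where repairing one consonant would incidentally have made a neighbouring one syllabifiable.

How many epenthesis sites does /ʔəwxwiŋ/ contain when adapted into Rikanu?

3

The unsyllabifiable consonants are /w/, /x/, /ŋ/; each receives one epenthetic vowel.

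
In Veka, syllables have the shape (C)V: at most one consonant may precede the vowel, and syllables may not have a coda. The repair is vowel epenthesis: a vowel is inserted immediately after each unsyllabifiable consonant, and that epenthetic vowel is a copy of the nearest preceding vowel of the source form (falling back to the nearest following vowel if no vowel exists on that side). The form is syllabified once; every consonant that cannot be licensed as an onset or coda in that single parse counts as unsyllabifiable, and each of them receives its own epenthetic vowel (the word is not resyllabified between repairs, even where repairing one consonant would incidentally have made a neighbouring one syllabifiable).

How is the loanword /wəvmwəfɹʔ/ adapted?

wəvəməwəfəɹəʔə

Under (C)V, the unsyllabifiable consonants are /v/, /m/, /f/, /ɹ/, /ʔ/ (no codas are permitted; onsets are limited to one consonant).
Each unlicensed consonant becomes the onset of a new syllable: /v/ → /və/, /m/ → /mə/, /f/ → /fə/, /ɹ/ → /ɹə/, /ʔ/ → /ʔə/.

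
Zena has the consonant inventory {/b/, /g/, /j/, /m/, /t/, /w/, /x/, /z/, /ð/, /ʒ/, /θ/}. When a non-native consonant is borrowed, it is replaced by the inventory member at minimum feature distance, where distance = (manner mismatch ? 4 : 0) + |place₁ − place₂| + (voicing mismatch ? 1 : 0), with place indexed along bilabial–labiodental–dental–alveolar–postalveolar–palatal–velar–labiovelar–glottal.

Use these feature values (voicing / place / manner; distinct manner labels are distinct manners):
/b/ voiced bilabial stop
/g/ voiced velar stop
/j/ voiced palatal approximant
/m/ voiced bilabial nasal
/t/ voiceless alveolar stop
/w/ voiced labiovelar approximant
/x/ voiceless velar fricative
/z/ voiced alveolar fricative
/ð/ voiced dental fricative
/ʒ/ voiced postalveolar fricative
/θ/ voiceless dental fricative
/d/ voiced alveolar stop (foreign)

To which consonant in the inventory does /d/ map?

/t/ is closest: same manner (stop), place distance 0 (alveolar→alveolar), voicing differs (+1); total 1. Next closest is /b/ at distance 3.

t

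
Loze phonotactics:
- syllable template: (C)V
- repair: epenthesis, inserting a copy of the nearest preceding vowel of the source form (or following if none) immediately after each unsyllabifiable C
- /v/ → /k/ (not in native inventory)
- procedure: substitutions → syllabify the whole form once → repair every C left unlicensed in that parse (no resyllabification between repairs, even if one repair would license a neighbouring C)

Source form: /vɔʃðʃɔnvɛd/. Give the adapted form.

kɔʃɔðɔʃɔnɔkɛdɛ

Substitution: /v/ → /k/, giving /kɔʃðʃɔnkɛd/.
The consonants /ʃ/, /ð/, /n/, /d/ cannot be parsed into a legal (C)V syllable (no codas are permitted; onsets are limited to one consonant).
Each unlicensed consonant becomes the onset of a new syllable: /ʃ/ → /ʃɔ/, /ð/ → /ðɔ/, /n/ → /nɔ/, /d/ → /dɛ/.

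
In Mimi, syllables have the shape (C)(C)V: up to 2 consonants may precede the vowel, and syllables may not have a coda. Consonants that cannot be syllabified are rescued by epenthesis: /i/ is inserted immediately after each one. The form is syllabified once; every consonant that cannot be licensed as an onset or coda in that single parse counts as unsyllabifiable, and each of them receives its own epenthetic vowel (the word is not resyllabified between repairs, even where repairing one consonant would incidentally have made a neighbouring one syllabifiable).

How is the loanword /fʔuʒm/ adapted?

The consonants /ʒ/, /m/ cannot be parsed into a legal (C)(C)V syllable (no codas are permitted; onsets may contain at most 2 consonants).
Inserting the epenthetic vowel yields /ʒ/ → /ʒi/, /m/ → /mi/.

fʔuʒimi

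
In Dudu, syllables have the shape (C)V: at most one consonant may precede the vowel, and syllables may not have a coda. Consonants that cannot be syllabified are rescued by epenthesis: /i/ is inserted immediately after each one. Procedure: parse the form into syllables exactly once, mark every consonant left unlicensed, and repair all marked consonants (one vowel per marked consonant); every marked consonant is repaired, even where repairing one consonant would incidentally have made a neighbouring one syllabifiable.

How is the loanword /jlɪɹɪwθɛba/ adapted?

jilɪɹɪwiθɛba

Under (C)V, the unsyllabifiable consonants are /j/, /w/ (no codas are permitted; onsets are limited to one consonant).
Epenthesis after each stranded consonant: /j/ → /ji/, /w/ → /wi/.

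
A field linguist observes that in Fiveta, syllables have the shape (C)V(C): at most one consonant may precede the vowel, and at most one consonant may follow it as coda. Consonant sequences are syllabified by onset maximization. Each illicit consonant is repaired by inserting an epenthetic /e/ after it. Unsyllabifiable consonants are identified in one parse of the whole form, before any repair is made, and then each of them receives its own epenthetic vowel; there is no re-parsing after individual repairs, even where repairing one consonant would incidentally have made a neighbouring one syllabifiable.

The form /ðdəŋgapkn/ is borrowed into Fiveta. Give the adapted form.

Syllabifying with onset maximization leaves /ð/, /k/, /n/ stranded (at most one coda consonant is licensed; onsets are limited to one consonant).
Each unlicensed consonant becomes the onset of a new syllable: /ð/ → /ðe/, /k/ → /ke/, /n/ → /ne/.

ðedəŋgapkene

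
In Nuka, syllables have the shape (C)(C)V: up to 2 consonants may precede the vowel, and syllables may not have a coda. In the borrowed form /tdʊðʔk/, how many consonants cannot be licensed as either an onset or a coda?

3

Under (C)(C)V, the unsyllabifiable consonants are /ð/, /ʔ/, /k/ (no codas are permitted; onsets may contain at most 2 consonants).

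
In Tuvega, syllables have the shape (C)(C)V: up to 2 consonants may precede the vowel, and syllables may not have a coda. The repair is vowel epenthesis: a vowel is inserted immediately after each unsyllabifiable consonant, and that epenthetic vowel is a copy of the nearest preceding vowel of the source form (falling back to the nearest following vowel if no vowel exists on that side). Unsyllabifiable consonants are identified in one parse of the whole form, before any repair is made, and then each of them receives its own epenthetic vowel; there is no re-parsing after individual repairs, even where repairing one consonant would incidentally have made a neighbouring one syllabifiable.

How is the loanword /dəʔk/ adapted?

dəʔəkə

The consonants /ʔ/, /k/ cannot be parsed into a legal (C)(C)V syllable (no codas are permitted; onsets may contain at most 2 consonants).
Inserting the epenthetic vowel yields /ʔ/ → /ʔə/, /k/ → /kə/.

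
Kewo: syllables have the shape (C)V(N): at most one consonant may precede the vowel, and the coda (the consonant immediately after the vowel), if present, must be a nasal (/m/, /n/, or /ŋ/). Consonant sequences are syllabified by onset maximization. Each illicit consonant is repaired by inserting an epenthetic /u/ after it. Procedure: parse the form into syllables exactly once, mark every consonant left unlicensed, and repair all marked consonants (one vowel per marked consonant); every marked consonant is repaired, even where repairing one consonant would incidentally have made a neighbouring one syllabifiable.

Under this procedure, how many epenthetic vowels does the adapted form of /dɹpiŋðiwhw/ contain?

5

The unsyllabifiable consonants are /d/, /ɹ/, /w/, /h/, /w/; each receives one epenthetic vowel.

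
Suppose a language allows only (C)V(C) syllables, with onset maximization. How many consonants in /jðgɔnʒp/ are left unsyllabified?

4

The consonants /j/, /ð/, /ʒ/, /p/ cannot be parsed into a legal (C)V(C) syllable (at most one coda consonant is licensed; onsets are limited to one consonant).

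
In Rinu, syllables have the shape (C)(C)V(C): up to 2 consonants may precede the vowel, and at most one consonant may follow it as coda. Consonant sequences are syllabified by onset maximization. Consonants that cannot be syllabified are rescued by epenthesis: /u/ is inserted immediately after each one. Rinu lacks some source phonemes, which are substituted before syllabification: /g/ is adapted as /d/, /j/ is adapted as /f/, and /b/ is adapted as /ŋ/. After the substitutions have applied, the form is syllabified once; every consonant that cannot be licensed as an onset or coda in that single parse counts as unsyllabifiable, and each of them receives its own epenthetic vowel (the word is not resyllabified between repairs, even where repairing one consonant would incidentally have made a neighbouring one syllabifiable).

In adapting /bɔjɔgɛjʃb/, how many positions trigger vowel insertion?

After substitution the input is /ŋɔfɔdɛfʃŋ/.
The unsyllabifiable consonants are /ʃ/, /ŋ/; each receives one epenthetic vowel.

2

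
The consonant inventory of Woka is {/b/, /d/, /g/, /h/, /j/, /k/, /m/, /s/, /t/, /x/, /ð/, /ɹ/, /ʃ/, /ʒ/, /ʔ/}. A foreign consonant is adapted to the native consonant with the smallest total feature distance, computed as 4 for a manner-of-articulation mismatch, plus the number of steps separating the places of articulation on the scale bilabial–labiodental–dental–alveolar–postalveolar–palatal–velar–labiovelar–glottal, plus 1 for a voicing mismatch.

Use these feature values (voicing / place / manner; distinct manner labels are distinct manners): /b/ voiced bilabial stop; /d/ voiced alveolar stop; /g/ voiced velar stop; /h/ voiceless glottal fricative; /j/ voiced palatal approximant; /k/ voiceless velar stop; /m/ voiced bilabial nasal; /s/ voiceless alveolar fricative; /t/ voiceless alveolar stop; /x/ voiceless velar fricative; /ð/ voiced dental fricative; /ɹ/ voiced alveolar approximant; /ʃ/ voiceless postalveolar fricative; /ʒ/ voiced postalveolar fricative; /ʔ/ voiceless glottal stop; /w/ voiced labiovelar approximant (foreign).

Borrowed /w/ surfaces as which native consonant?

j

/j/ is closest: same manner (approximant), place distance 2 (labiovelar→palatal), same voicing; total 2. Next closest is /ɹ/ at distance 4.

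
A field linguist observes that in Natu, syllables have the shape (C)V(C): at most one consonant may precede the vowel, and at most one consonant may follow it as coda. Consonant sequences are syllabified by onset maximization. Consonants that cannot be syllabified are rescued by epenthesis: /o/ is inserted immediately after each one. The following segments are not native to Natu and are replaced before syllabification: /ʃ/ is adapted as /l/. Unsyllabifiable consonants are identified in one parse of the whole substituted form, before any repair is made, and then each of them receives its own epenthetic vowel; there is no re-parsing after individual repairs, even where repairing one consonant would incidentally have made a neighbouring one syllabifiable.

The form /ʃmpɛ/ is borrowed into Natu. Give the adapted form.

lomopɛ

Substitution: /ʃ/ → /l/, giving /lmpɛ/.
Syllabifying with onset maximization leaves /l/, /m/ stranded (at most one coda consonant is licensed; onsets are limited to one consonant).
Inserting the epenthetic vowel yields /l/ → /lo/, /m/ → /mo/.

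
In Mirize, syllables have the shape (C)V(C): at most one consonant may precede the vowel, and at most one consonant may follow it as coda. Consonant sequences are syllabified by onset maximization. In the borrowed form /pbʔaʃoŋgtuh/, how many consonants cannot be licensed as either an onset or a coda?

3

Syllabifying with onset maximization leaves /p/, /b/, /g/ stranded (at most one coda consonant is licensed; onsets are limited to one consonant).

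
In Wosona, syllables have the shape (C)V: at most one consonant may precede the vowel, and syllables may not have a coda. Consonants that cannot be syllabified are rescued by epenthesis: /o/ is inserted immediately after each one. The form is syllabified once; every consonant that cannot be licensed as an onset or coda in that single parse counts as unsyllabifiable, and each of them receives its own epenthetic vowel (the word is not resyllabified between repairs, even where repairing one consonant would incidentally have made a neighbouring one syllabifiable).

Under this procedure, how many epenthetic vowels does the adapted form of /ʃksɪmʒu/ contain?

The unsyllabifiable consonants are /ʃ/, /k/, /m/; each receives one epenthetic vowel.

3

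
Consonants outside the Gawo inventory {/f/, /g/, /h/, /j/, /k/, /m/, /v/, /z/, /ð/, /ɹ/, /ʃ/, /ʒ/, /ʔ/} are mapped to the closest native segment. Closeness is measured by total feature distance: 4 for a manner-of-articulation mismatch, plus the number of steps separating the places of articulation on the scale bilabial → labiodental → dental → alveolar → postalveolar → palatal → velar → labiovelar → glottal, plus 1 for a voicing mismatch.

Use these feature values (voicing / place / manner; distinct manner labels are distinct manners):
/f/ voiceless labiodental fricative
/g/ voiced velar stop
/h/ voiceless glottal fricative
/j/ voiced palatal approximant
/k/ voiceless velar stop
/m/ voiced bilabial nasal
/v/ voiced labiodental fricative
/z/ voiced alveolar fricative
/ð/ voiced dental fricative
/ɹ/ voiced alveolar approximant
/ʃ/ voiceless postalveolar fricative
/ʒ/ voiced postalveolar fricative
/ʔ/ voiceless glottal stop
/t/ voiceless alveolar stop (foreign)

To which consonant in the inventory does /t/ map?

/k/ is closest: same manner (stop), place distance 3 (alveolar→velar), same voicing; total 3. Next closest is /g/ at distance 4.

k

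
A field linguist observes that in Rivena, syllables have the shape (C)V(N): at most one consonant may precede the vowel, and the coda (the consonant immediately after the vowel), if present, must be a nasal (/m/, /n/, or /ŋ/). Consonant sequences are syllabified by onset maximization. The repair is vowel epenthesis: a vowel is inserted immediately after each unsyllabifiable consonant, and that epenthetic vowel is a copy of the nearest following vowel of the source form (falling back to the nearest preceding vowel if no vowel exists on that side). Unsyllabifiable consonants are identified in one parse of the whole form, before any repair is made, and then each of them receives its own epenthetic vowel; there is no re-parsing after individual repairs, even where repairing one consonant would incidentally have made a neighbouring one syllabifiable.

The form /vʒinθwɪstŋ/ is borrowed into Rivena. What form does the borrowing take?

viʒinθɪwɪsɪtɪŋɪ

Under (C)V(N), the unsyllabifiable consonants are /v/, /θ/, /s/, /t/, /ŋ/ (only a nasal (/m/, /n/, or /ŋ/) is licensed in coda position; onsets are limited to one consonant).
Inserting the epenthetic vowel yields /v/ → /vi/, /θ/ → /θɪ/, /s/ → /sɪ/, /t/ → /tɪ/, /ŋ/ → /ŋɪ/.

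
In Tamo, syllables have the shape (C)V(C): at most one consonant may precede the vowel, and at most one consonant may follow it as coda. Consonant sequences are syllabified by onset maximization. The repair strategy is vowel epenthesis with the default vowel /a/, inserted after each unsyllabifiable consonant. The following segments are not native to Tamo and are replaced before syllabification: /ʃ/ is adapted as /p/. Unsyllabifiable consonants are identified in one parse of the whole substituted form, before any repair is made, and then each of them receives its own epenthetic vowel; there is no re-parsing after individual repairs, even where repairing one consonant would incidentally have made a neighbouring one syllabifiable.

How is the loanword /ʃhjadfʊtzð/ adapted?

pahajadfʊtzaða

Substitution: /ʃ/ → /p/, giving /phjadfʊtzð/.
Syllabifying with onset maximization leaves /p/, /h/, /z/, /ð/ stranded (at most one coda consonant is licensed; onsets are limited to one consonant).
Epenthesis after each stranded consonant: /p/ → /pa/, /h/ → /ha/, /z/ → /za/, /ð/ → /ða/.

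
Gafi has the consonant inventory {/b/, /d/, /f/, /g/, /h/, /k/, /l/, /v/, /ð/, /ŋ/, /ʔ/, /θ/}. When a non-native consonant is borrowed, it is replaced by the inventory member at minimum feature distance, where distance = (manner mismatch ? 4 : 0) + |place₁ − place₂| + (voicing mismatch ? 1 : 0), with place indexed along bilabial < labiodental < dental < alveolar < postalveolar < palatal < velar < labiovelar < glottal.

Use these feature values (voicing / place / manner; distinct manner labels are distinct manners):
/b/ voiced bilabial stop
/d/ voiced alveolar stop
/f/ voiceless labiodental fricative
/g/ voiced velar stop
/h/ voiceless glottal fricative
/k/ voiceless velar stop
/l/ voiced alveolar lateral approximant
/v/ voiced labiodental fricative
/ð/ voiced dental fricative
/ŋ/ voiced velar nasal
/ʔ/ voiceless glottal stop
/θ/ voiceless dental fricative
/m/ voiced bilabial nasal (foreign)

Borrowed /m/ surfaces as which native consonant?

b

/b/ is closest: manner differs (nasal→stop, +4), place distance 0 (bilabial→bilabial), same voicing; total 4. Next closest is /v/ at distance 5.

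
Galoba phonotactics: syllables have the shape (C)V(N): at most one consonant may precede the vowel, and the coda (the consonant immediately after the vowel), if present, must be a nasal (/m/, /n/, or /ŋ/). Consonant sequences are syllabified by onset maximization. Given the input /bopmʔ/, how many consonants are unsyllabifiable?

3

The consonants /p/, /m/, /ʔ/ cannot be parsed into a legal (C)V(N) syllable (only a nasal (/m/, /n/, or /ŋ/) is licensed in coda position; onsets are limited to one consonant).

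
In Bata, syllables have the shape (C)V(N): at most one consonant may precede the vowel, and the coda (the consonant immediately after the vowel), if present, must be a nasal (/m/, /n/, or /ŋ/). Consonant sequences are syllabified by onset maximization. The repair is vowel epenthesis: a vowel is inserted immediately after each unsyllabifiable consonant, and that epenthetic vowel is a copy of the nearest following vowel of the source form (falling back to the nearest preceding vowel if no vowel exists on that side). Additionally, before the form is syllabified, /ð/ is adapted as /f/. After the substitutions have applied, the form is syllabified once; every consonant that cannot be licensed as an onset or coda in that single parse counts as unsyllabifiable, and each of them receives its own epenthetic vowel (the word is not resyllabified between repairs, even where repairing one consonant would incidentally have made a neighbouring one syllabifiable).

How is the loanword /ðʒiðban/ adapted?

fiʒifaban

Substitution: /ð/ → /f/, giving /fʒifban/.
The consonants /f/, /f/ cannot be parsed into a legal (C)V(N) syllable (only a nasal (/m/, /n/, or /ŋ/) is licensed in coda position; onsets are limited to one consonant).
Each unlicensed consonant becomes the onset of a new syllable: /f/ → /fi/, /f/ → /fa/.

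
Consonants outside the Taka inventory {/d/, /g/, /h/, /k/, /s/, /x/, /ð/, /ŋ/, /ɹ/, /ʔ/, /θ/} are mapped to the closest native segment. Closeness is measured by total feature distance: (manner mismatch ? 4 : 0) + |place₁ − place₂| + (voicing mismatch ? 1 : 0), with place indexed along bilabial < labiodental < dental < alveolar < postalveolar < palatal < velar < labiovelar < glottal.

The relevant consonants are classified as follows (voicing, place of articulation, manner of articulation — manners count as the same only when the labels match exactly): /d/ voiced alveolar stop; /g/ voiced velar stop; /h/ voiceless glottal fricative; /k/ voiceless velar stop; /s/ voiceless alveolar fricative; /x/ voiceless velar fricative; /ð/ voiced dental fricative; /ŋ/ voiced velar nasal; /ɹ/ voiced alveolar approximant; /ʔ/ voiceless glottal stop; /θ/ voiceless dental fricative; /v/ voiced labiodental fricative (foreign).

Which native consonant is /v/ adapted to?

/ð/ is closest: same manner (fricative), place distance 1 (labiodental→dental), same voicing; total 1. Next closest is /θ/ at distance 2.

ð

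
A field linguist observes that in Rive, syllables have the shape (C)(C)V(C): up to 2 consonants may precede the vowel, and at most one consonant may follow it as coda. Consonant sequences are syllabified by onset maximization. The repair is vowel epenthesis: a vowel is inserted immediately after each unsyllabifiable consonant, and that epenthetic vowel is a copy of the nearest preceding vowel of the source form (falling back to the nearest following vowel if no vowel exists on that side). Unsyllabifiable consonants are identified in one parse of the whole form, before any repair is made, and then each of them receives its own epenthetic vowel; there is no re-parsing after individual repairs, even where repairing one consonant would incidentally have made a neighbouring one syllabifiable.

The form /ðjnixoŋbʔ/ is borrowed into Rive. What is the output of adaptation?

ðijnixoŋboʔo

Syllabifying with onset maximization leaves /ð/, /b/, /ʔ/ stranded (at most one coda consonant is licensed; onsets may contain at most 2 consonants).
Epenthesis after each stranded consonant: /ð/ → /ði/, /b/ → /bo/, /ʔ/ → /ʔo/.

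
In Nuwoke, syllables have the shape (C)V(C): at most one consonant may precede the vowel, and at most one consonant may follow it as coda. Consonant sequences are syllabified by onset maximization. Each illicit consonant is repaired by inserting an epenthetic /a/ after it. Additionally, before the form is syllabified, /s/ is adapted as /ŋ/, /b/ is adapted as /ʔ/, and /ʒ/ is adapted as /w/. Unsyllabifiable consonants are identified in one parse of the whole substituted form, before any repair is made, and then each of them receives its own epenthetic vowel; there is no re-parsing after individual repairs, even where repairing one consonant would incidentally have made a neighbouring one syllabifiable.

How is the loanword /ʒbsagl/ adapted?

Substitution: /ʒ/ → /w/, /b/ → /ʔ/, /s/ → /ŋ/, giving /wʔŋagl/.
The consonants /w/, /ʔ/, /l/ cannot be parsed into a legal (C)V(C) syllable (at most one coda consonant is licensed; onsets are limited to one consonant).
Epenthesis after each stranded consonant: /w/ → /wa/, /ʔ/ → /ʔa/, /l/ → /la/.

waʔaŋagla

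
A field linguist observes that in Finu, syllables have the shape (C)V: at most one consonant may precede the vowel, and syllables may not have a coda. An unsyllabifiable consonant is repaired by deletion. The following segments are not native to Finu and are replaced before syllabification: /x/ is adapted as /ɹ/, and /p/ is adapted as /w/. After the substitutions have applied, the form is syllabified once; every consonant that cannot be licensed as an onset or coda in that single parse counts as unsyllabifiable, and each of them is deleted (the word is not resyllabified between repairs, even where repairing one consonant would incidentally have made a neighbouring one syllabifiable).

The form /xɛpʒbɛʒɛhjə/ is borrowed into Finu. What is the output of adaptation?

Substitution: /x/ → /ɹ/, /p/ → /w/, giving /ɹɛwʒbɛʒɛhjə/.
The consonants /w/, /ʒ/, /h/ cannot be parsed into a legal (C)V syllable (no codas are permitted; onsets are limited to one consonant).
Deleting the stranded consonants removes /w/, /ʒ/, /h/.

ɹɛbɛʒɛjə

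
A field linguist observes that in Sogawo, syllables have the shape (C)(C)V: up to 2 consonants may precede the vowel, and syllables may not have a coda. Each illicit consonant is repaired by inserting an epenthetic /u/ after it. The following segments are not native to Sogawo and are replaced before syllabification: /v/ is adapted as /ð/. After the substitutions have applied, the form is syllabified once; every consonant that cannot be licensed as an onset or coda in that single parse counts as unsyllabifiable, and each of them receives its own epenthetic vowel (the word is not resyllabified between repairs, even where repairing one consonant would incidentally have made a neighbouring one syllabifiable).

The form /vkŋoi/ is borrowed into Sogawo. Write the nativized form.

Substitution: /v/ → /ð/, giving /ðkŋoi/.
The consonants /ð/ cannot be parsed into a legal (C)(C)V syllable (no codas are permitted; onsets may contain at most 2 consonants).
Inserting the epenthetic vowel yields /ð/ → /ðu/.

ðukŋoi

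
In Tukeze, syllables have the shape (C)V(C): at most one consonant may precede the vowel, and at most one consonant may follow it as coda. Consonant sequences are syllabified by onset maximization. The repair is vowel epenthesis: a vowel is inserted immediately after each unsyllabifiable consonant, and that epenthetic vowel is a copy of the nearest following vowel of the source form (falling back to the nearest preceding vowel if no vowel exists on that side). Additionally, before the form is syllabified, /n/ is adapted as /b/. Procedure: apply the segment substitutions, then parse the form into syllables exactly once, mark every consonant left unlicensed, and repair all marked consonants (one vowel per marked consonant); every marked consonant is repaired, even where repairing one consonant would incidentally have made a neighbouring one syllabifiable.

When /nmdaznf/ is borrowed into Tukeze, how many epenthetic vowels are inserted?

4

After substitution the input is /bmdazbf/.
The unsyllabifiable consonants are /b/, /m/, /b/, /f/; each receives one epenthetic vowel.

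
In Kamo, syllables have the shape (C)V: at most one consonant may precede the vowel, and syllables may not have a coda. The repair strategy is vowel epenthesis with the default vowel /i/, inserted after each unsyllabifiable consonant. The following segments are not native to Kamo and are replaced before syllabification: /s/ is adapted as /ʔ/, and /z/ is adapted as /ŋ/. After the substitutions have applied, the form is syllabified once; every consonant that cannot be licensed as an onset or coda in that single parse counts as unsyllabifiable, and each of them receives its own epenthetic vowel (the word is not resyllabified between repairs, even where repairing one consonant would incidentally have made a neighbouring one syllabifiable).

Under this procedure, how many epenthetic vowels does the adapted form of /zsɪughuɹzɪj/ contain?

4

After substitution the input is /ŋʔɪughuɹŋɪj/.
The unsyllabifiable consonants are /ŋ/, /g/, /ɹ/, /j/; each receives one epenthetic vowel.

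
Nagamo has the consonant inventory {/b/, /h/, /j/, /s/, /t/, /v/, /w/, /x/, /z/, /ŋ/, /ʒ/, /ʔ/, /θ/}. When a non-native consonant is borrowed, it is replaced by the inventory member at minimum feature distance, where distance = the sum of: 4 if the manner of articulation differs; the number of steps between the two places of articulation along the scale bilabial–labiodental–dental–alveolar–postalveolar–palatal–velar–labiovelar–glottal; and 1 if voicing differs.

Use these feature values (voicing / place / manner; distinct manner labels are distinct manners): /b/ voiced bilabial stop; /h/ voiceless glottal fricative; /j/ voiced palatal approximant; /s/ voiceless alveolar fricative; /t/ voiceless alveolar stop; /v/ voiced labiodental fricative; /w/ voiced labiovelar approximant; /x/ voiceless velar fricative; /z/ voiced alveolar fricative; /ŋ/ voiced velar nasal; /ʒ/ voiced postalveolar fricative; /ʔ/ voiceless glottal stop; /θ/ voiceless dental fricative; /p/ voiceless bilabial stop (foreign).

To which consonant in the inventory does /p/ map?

b

/b/ is closest: same manner (stop), place distance 0 (bilabial→bilabial), voicing differs (+1); total 1. Next closest is /t/ at distance 3.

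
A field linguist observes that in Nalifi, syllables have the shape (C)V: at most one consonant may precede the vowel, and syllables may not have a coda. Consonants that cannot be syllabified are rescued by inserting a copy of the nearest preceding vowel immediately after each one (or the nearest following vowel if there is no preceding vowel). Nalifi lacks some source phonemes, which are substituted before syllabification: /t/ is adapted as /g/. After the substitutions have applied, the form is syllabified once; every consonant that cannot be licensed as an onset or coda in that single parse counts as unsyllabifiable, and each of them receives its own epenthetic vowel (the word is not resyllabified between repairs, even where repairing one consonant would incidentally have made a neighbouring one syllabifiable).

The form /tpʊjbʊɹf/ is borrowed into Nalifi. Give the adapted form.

Substitution: /t/ → /g/, giving /gpʊjbʊɹf/.
The consonants /g/, /j/, /ɹ/, /f/ cannot be parsed into a legal (C)V syllable (no codas are permitted; onsets are limited to one consonant).
Inserting the epenthetic vowel yields /g/ → /gʊ/, /j/ → /jʊ/, /ɹ/ → /ɹʊ/, /f/ → /fʊ/.

gʊpʊjʊbʊɹʊfʊ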